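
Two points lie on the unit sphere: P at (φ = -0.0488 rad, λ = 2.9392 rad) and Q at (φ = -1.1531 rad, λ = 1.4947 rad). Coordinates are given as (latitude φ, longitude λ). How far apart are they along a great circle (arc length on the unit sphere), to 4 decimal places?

1.4750

With latitudes φ₁ = -2.796°, φ₂ = -66.068° and longitude difference Δλ = -82.764°:
cos c = sin φ₁ sin φ₂ + cos φ₁ cos φ₂ cos Δλ = (-0.0488)(-0.9140) + (0.9988)(0.4057)(0.1260) = 0.09562,
so c = arccos(0.09562) = 1.47503 rad.
On the unit sphere the arc length equals the central angle: 1.4750.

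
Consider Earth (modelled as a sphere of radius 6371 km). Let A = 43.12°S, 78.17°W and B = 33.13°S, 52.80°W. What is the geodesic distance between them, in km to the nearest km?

With latitudes φ₁ = -43.120°, φ₂ = -33.130° and longitude difference Δλ = 25.370°:
cos c = sin φ₁ sin φ₂ + cos φ₁ cos φ₂ cos Δλ = (-0.6835)(-0.5465) + (0.7299)(0.8374)(0.9036) = 0.92589,
so c = arccos(0.92589) = 0.38742 rad.
Distance = R·c = 6371 × 0.3874 ≈ 2468 km.

2468 km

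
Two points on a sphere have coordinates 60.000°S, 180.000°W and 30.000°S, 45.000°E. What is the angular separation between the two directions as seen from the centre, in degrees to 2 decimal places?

82.71°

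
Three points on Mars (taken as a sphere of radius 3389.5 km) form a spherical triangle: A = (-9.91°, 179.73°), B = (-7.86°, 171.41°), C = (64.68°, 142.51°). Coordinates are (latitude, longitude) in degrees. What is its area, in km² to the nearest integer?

Side lengths (central angles): a = 1.3209, b = 1.3899, c = 0.1479 rad; semiperimeter s = 1.4293.
By l'Huilier's theorem, tan(E/4) = √[tan(s/2) tan((s−a)/2) tan((s−b)/2) tan((s−c)/2)], giving spherical excess E = 0.1052 rad.
Area = E·R² = 0.1052 × (3389.5)² ≈ 1208958 km².

1208958 km²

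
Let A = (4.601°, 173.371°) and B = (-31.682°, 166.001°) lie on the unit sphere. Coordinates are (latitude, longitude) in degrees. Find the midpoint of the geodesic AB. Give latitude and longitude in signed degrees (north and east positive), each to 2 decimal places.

Central angle δ = 0.6450 rad. Interpolating on the sphere with fraction f = 0.5:
P = [sin((1−f)δ)·A + sin(fδ)·B] / sin δ = 0.5272·A + 0.5272·B in Cartesian coordinates,
giving P = (-0.9573, 0.1692, -0.2346), i.e. latitude -13.57°, longitude 169.98°.

-13.57°, 169.98°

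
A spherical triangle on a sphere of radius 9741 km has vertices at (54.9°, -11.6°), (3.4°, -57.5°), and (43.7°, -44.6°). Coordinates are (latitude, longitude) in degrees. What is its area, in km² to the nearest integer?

Side lengths (central angles): a = 0.7311, b = 0.4180, c = 1.1063 rad; semiperimeter s = 1.1277.
By l'Huilier's theorem, tan(E/4) = √[tan(s/2) tan((s−a)/2) tan((s−b)/2) tan((s−c)/2)], giving spherical excess E = 0.0898 rad.
Area = E·R² = 0.0898 × (9741)² ≈ 8518880 km².

8518880 km²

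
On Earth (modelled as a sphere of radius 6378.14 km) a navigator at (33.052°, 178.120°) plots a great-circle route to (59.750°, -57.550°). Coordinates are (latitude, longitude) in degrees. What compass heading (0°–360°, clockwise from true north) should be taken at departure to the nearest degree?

25°

With φ₁ = 0.5769, φ₂ = 1.0428, Δλ = 2.1700 rad, the forward-azimuth formula gives
θ = atan2( sin Δλ cos φ₂ , cos φ₁ sin φ₂ − sin φ₁ cos φ₂ cos Δλ ) = atan2(0.4160, 0.8790) = 25.33°.
So the initial bearing is 25°.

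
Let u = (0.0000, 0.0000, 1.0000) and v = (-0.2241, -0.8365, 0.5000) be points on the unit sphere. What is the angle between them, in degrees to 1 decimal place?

60.0°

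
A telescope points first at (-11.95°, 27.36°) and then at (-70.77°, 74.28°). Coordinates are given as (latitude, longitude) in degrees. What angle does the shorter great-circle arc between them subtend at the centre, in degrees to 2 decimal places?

In radians: φ₁ = -0.2086, φ₂ = -1.2352, Δλ = 46.920° = 0.8189 rad.
Haversine: a = sin²(Δφ/2) + cos φ₁ cos φ₂ sin²(Δλ/2) = 0.2411 + (0.9783)(0.3294)(0.1585) = 0.29221.
Central angle c = 2·arcsin(√a) = 1.14221 rad.
So the angular separation is 65.44°.

65.44°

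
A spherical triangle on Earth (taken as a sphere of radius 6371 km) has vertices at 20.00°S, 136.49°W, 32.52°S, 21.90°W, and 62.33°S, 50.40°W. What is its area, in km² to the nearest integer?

Side lengths (central angles): a = 0.6090, b = 1.2317, c = 1.7172 rad; semiperimeter s = 1.7789.
By l'Huilier's theorem, tan(E/4) = √[tan(s/2) tan((s−a)/2) tan((s−b)/2) tan((s−c)/2)], giving spherical excess E = 0.3358 rad.
Area = E·R² = 0.3358 × (6371)² ≈ 13628509 km².

13628509 km²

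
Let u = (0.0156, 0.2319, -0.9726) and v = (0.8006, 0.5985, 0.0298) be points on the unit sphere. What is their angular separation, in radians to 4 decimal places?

u·v = 0.1223; |u| = 1.0000, |v| = 1.0000.
cos θ = (u·v)/(|u||v|) = 0.1223, so θ = 1.4482 rad.

1.4482 rad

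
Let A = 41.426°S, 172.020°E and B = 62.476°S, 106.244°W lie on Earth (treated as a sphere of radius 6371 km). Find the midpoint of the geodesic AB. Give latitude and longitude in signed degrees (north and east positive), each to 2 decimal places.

-58.86°, -158.72°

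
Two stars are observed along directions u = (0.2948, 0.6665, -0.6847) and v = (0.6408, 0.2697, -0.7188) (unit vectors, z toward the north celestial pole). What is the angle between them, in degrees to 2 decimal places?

30.59°

u·v = 0.8608; |u| = 1.0000, |v| = 1.0000.
cos θ = (u·v)/(|u||v|) = 0.8608, so θ = 30.59°.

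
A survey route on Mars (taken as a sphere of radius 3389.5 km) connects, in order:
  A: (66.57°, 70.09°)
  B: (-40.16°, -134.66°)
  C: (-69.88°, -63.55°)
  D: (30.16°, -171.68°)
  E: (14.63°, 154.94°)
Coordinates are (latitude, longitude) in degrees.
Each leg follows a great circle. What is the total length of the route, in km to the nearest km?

Leg A→B: central angle 2.6214 rad, distance 8885.2 km.
Leg B→C: central angle 0.8084 rad, distance 2740.0 km.
Leg C→D: central angle 2.1704 rad, distance 7356.5 km.
Leg D→E: central angle 0.5997 rad, distance 2032.8 km.
Total: 8885.2 + 2740.0 + 7356.5 + 2032.8 ≈ 21015 km.

21015 km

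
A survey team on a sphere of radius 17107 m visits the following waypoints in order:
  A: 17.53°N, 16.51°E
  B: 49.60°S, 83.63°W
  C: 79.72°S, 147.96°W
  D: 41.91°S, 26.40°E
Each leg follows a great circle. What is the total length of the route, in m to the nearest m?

Leg A→B: central angle 1.9158 rad, distance 32773.3 m.
Leg B→C: central angle 0.6445 rad, distance 11025.0 m.
Leg C→D: central angle 1.0180 rad, distance 17414.8 m.
Total: 32773.3 + 11025.0 + 17414.8 ≈ 61213 m.

61213 m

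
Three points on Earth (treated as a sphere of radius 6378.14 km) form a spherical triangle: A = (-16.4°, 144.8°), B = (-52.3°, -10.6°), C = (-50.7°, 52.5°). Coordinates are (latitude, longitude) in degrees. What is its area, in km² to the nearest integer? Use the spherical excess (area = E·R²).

18598512 km²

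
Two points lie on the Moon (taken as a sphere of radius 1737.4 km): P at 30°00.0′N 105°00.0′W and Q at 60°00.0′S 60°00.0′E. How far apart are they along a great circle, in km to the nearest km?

In radians: φ₁ = 0.5236, φ₂ = -1.0472, Δλ = 165.000° = 2.8798 rad.
cos c = sin φ₁ sin φ₂ + cos φ₁ cos φ₂ cos Δλ = (0.5000)(-0.8660) + (0.8660)(0.5000)(-0.9659) = -0.85127,
so c = arccos(-0.85127) = 2.58920 rad.
Distance = R·c = 1737.4 × 2.5892 ≈ 4498 km.

4498 km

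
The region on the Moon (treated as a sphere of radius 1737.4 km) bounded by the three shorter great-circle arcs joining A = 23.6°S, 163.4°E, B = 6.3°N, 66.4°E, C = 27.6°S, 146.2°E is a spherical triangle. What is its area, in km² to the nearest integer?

309612 km²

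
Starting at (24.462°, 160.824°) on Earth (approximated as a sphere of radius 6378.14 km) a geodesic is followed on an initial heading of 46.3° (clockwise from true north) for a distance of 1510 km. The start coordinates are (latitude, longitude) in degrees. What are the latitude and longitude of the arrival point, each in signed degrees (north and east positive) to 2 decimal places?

Angular distance δ = d/R = 1510/6378.14 = 0.23675 rad; initial bearing θ = 0.8081 rad.
sin φ₂ = sin φ₁ cos δ + cos φ₁ sin δ cos θ = (0.4141)(0.9721) + (0.9102)(0.2345)(0.6909) = 0.5500, so φ₂ = 33.37°.
Δλ = atan2(sin θ sin δ cos φ₁, cos δ − sin φ₁ sin φ₂) = atan2(0.1543, 0.7443) = 11.715°.
λ₂ = 160.824° + 11.715° = 172.54°.

33.37°, 172.54°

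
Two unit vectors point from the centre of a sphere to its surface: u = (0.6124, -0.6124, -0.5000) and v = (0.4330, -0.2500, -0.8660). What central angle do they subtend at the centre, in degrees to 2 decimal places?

u·v = 0.8513; |u| = 1.0000, |v| = 1.0000.
cos θ = (u·v)/(|u||v|) = 0.8513, so θ = 31.65°.

31.65°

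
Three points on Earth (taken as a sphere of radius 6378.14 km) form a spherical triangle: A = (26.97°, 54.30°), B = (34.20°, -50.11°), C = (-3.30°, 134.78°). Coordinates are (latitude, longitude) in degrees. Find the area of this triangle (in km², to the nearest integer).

78267475 km²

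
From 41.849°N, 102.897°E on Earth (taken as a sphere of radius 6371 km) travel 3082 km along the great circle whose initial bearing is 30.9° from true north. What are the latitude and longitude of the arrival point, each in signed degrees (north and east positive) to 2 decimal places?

62.61°, 134.18°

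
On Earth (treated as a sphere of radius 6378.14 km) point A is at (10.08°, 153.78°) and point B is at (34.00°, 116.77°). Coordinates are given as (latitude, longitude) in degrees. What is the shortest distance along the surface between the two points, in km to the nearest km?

4613 km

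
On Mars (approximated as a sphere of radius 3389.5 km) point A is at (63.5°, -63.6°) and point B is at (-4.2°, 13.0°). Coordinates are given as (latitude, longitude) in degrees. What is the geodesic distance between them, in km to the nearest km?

In radians: φ₁ = 1.1083, φ₂ = -0.0733, Δλ = 76.600° = 1.3369 rad.
cos c = sin φ₁ sin φ₂ + cos φ₁ cos φ₂ cos Δλ = (0.8949)(-0.0732) + (0.4462)(0.9973)(0.2317) = 0.03758,
so c = arccos(0.03758) = 1.53320 rad.
Distance = R·c = 3389.5 × 1.5332 ≈ 5197 km.

5197 km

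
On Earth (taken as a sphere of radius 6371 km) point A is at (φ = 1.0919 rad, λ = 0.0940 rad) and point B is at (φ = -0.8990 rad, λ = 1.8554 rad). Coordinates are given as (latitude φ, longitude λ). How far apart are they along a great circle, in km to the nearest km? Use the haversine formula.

In radians: φ₁ = 1.0919, φ₂ = -0.8990, Δλ = 100.921° = 1.7614 rad.
Haversine: a = sin²(Δφ/2) + cos φ₁ cos φ₂ sin²(Δλ/2) = 0.7039 + (0.4608)(0.6224)(0.5947) = 0.87449.
Central angle c = 2·arcsin(√a) = 2.41733 rad.
Distance = R·c = 6371 × 2.4173 ≈ 15401 km.

15401 km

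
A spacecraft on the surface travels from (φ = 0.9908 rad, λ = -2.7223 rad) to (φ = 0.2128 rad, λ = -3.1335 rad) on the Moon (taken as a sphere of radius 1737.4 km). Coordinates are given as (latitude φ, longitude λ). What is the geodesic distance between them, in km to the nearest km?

1459 km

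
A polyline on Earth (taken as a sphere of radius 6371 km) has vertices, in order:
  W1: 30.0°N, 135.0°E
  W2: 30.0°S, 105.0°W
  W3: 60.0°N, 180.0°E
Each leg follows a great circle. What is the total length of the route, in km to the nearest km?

Leg W1→W2: central angle 2.2459 rad, distance 14308.8 km.
Leg W2→W3: central angle 1.8975 rad, distance 12089.1 km.
Total: 14308.8 + 12089.1 ≈ 26398 km.

26398 km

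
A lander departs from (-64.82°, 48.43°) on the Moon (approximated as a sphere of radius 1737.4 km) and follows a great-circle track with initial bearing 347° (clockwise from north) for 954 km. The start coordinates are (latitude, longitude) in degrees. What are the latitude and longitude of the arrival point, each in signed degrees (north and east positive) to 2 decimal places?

-33.75°, 40.31°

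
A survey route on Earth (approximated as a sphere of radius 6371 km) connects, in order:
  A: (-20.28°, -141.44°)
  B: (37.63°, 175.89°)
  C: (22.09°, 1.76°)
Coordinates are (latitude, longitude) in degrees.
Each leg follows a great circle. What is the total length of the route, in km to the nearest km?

21180 km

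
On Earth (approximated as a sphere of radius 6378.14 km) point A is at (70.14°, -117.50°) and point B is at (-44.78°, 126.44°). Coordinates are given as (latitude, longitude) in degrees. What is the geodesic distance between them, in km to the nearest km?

15608 km

Let φ₁ = 1.2242 rad, φ₂ = -0.7816 rad, and Δλ = -2.0256 rad.
Haversine: a = sin²(Δφ/2) + cos φ₁ cos φ₂ sin²(Δλ/2) = 0.7107 + (0.3397)(0.7098)(0.7197) = 0.88421.
Central angle c = 2·arcsin(√a) = 2.44718 rad.
Distance = R·c = 6378.14 × 2.4472 ≈ 15608 km.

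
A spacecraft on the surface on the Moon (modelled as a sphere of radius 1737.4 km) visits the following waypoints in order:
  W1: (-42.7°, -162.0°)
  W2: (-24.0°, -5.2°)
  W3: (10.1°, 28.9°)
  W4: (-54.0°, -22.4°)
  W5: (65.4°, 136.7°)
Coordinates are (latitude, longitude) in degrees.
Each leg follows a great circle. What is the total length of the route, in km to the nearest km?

12115 km

Leg W1→W2: central angle 1.9190 rad, distance 3334.2 km.
Leg W2→W3: central angle 0.8320 rad, distance 1445.5 km.
Leg W3→W4: central angle 1.3490 rad, distance 2343.8 km.
Leg W4→W5: central angle 2.8731 rad, distance 4991.7 km.
Total: 3334.2 + 1445.5 + 2343.8 + 4991.7 ≈ 12115 km.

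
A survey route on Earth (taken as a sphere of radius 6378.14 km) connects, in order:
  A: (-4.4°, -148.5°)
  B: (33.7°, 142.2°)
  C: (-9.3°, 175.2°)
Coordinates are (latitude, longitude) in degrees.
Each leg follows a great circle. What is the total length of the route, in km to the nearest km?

14326 km

Leg A→B: central angle 1.3175 rad, distance 8402.9 km.
Leg B→C: central angle 0.9287 rad, distance 5923.2 km.
Total: 8402.9 + 5923.2 ≈ 14326 km.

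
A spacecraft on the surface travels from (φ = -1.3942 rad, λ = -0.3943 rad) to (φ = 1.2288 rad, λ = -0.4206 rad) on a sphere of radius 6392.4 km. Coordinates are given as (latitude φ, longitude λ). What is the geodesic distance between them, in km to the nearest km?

With latitudes φ₁ = -79.882°, φ₂ = 70.405° and longitude difference Δλ = -1.507°:
Haversine: a = sin²(Δφ/2) + cos φ₁ cos φ₂ sin²(Δλ/2) = 0.9343 + (0.1757)(0.3354)(0.0002) = 0.93427.
Central angle c = 2·arcsin(√a) = 2.62304 rad.
Distance = R·c = 6392.4 × 2.6230 ≈ 16768 km.

16768 km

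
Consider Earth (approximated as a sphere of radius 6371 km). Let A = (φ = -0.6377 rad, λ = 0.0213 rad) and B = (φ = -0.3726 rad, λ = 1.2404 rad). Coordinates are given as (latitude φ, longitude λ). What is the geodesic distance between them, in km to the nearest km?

6858 km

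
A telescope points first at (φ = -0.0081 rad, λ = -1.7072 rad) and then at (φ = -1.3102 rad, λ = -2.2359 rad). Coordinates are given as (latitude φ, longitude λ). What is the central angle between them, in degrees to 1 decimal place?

76.7°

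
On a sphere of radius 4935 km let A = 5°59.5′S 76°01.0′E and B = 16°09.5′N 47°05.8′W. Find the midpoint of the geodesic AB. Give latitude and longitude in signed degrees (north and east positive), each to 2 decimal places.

Central angle δ = 2.1542 rad. Interpolating on the sphere with fraction f = 0.5:
P = [sin((1−f)δ)·A + sin(fδ)·B] / sin δ = 1.0551·A + 1.0551·B in Cartesian coordinates,
giving P = (0.9435, 0.2759, 0.1835), i.e. latitude 10.57°, longitude 16.30°.

10.57°, 16.30°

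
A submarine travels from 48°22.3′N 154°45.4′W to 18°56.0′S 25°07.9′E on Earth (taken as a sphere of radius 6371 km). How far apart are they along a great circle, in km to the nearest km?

16742 km

With latitudes φ₁ = 48.372°, φ₂ = -18.933° and longitude difference Δλ = 179.888°:
cos c = sin φ₁ sin φ₂ + cos φ₁ cos φ₂ cos Δλ = (0.7475)(-0.3245) + (0.6643)(0.9459)(-1.0000) = -0.87088,
so c = arccos(-0.87088) = 2.62779 rad.
Distance = R·c = 6371 × 2.6278 ≈ 16742 km.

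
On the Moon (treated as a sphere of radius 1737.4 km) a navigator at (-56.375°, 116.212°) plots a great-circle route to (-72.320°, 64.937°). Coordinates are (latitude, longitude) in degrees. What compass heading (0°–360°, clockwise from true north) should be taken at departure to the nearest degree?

213°

Δλ = -51.275° = -0.8949 rad.
y = sin Δλ · cos φ₂ = (-0.7802)(0.3037) = -0.2369
x = cos φ₁ sin φ₂ − sin φ₁ cos φ₂ cos Δλ = (0.5538)(-0.9528) − (-0.8327)(0.3037)(0.6256) = -0.3694
θ = atan2(y, x) = -147.32°; adding 360° gives 213°.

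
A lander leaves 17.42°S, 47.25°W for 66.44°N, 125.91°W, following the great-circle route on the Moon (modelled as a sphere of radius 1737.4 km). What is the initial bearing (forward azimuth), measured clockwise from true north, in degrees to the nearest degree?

Δλ = -78.660° = -1.3729 rad.
y = sin Δλ · cos φ₂ = (-0.9805)(0.3997) = -0.3919
x = cos φ₁ sin φ₂ − sin φ₁ cos φ₂ cos Δλ = (0.9541)(0.9166) − (-0.2994)(0.3997)(0.1966) = 0.8981
θ = atan2(y, x) = -23.57°; adding 360° gives 336°.

336°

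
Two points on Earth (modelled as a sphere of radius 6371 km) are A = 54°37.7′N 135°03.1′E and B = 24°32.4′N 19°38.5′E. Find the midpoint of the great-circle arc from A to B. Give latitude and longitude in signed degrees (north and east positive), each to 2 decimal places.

The central angle between A and B is δ = 1.4578 rad.
With f = 0.5, the slerp weights are sin((1−f)δ)/sin δ = 0.6703 and sin(fδ)/sin δ = 0.6703.
Weighted sum of the unit vectors: (0.6703)·(-0.4097,0.4090,0.8154) + (0.6703)·(0.8567,0.3058,0.4153) = (0.2997, 0.4791, 0.8250).
Converting back: φ = atan2(z, √(x²+y²)) = 55.59°, λ = atan2(y, x) = 57.98°.

55.59°, 57.98°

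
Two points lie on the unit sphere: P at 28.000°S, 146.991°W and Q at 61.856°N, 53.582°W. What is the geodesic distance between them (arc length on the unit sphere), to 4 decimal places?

2.0250

Let φ₁ = -0.4887 rad, φ₂ = 1.0796 rad, and Δλ = 1.6303 rad.
cos c = sin φ₁ sin φ₂ + cos φ₁ cos φ₂ cos Δλ = (-0.4695)(0.8818) + (0.8829)(0.4717)(-0.0595) = -0.43873,
so c = arccos(-0.43873) = 2.02498 rad.
On the unit sphere the arc length equals the central angle: 2.0250.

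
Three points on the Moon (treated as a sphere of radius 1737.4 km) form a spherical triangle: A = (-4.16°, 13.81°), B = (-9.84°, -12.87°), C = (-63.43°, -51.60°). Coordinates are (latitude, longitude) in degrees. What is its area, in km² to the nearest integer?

785899 km²

Side lengths (central angles): a = 1.0511, b = 1.3176, c = 0.4724 rad; semiperimeter s = 1.4205.
By l'Huilier's theorem, tan(E/4) = √[tan(s/2) tan((s−a)/2) tan((s−b)/2) tan((s−c)/2)], giving spherical excess E = 0.2604 rad.
Area = E·R² = 0.2604 × (1737.4)² ≈ 785899 km².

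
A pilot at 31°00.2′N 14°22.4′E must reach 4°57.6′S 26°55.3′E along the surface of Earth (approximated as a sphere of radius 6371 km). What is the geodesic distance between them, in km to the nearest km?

4215 km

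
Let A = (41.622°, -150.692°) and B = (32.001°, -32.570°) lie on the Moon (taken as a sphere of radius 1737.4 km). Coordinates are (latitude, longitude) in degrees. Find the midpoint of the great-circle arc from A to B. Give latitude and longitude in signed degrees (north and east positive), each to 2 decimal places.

55.37°, -85.63°

Central angle δ = 1.5176 rad. Interpolating on the sphere with fraction f = 0.5:
P = [sin((1−f)δ)·A + sin(fδ)·B] / sin δ = 0.6890·A + 0.6890·B in Cartesian coordinates,
giving P = (0.0433, -0.5667, 0.8228), i.e. latitude 55.37°, longitude -85.63°.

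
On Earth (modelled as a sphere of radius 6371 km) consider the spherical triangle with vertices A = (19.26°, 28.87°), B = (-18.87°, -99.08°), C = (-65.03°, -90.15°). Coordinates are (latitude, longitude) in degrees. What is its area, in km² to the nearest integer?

Side lengths (central angles): a = 0.8123, b = 2.0856, c = 2.2863 rad; semiperimeter s = 2.5921.
By l'Huilier's theorem, tan(E/4) = √[tan(s/2) tan((s−a)/2) tan((s−b)/2) tan((s−c)/2)], giving spherical excess E = 1.5835 rad.
Area = E·R² = 1.5835 × (6371)² ≈ 64273186 km².

64273186 km²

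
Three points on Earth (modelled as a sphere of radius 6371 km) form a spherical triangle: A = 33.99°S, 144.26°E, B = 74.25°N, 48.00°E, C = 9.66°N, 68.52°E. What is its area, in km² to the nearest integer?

49722761 km²

Side lengths (central angles): a = 1.1460, b = 1.4631, c = 2.1683 rad; semiperimeter s = 2.3887.
By l'Huilier's theorem, tan(E/4) = √[tan(s/2) tan((s−a)/2) tan((s−b)/2) tan((s−c)/2)], giving spherical excess E = 1.2250 rad.
Area = E·R² = 1.2250 × (6371)² ≈ 49722761 km².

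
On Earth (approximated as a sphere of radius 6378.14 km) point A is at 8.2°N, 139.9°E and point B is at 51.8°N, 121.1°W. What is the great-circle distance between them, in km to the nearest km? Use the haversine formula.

9915 km

Let φ₁ = 0.1431 rad, φ₂ = 0.9041 rad, and Δλ = 1.7279 rad.
Haversine: a = sin²(Δφ/2) + cos φ₁ cos φ₂ sin²(Δλ/2) = 0.1379 + (0.9898)(0.6184)(0.5782) = 0.49183.
Central angle c = 2·arcsin(√a) = 1.55446 rad.
Distance = R·c = 6378.14 × 1.5545 ≈ 9915 km.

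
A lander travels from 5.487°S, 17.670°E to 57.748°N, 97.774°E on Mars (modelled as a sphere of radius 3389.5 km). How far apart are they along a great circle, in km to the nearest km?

With latitudes φ₁ = -5.487°, φ₂ = 57.748° and longitude difference Δλ = 80.104°:
cos c = sin φ₁ sin φ₂ + cos φ₁ cos φ₂ cos Δλ = (-0.0956)(0.8457) + (0.9954)(0.5336)(0.1719) = 0.01043,
so c = arccos(0.01043) = 1.56037 rad.
Distance = R·c = 3389.5 × 1.5604 ≈ 5289 km.

5289 km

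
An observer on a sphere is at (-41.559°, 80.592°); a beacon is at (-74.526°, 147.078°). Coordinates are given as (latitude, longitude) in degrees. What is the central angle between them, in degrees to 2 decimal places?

44.03°

Let φ₁ = -0.7253 rad, φ₂ = -1.3007 rad, and Δλ = 1.1604 rad.
Haversine: a = sin²(Δφ/2) + cos φ₁ cos φ₂ sin²(Δλ/2) = 0.0805 + (0.7483)(0.2668)(0.3005) = 0.14050.
Central angle c = 2·arcsin(√a) = 0.76844 rad.
So the angular separation is 44.03°.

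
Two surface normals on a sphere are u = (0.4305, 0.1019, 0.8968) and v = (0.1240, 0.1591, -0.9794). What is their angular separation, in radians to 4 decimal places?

u·v = -0.8087; |u| = 1.0000, |v| = 1.0000.
cos θ = (u·v)/(|u||v|) = -0.8088, so θ = 2.5129 rad.

2.5129 rad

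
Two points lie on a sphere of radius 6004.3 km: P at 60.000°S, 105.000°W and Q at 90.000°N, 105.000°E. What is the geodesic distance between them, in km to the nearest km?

15719 km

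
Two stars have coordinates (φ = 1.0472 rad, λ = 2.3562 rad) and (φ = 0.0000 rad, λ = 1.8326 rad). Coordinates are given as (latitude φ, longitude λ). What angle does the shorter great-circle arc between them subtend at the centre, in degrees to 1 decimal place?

64.3°

With latitudes φ₁ = 60.000°, φ₂ = 0.000° and longitude difference Δλ = -30.000°:
cos c = sin φ₁ sin φ₂ + cos φ₁ cos φ₂ cos Δλ = (0.8660)(0.0000) + (0.5000)(1.0000)(0.8660) = 0.43301,
so c = arccos(0.43301) = 1.12297 rad.
So the angular separation is 64.3°.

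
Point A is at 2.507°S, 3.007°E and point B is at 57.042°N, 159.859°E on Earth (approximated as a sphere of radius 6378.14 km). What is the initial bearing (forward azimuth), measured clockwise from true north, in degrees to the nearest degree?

15°

Δλ = 156.852° = 2.7376 rad.
y = sin Δλ · cos φ₂ = (0.3931)(0.5440) = 0.2139
x = cos φ₁ sin φ₂ − sin φ₁ cos φ₂ cos Δλ = (0.9990)(0.8391) − (-0.0437)(0.5440)(-0.9195) = 0.8164
θ = atan2(y, x) = 14.68°, so the bearing is 15°.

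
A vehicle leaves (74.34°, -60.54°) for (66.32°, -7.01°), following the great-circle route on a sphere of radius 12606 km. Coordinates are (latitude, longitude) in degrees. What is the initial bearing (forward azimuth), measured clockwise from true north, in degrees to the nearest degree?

Δλ = 53.530° = 0.9343 rad.
y = sin Δλ · cos φ₂ = (0.8042)(0.4016) = 0.3230
x = cos φ₁ sin φ₂ − sin φ₁ cos φ₂ cos Δλ = (0.2699)(0.9158) − (0.9629)(0.4016)(0.5944) = 0.0173
θ = atan2(y, x) = 86.93°, so the bearing is 87°.

87°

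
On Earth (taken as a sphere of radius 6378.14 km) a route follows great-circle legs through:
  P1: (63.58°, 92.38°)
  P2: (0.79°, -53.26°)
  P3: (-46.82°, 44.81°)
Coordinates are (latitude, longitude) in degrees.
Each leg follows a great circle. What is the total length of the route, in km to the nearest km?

23030 km

Leg P1→P2: central angle 1.9336 rad, distance 12333.0 km.
Leg P2→P3: central angle 1.6771 rad, distance 10696.8 km.
Total: 12333.0 + 10696.8 ≈ 23030 km.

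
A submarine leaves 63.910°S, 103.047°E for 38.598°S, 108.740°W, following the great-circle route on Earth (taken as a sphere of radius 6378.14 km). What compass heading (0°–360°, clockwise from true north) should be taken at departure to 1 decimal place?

Δλ = 148.213° = 2.5868 rad.
y = sin Δλ · cos φ₂ = (0.5268)(0.7815) = 0.4117
x = cos φ₁ sin φ₂ − sin φ₁ cos φ₂ cos Δλ = (0.4398)(-0.6239) − (-0.8981)(0.7815)(-0.8500) = -0.8710
θ = atan2(y, x) = 154.70°, so the bearing is 154.7°.

154.7°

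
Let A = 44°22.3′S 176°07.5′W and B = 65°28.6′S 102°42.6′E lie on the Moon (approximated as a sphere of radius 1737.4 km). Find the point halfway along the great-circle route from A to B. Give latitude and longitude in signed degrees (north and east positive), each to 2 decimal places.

The central angle between A and B is δ = 0.8206 rad.
With f = 0.5, the slerp weights are sin((1−f)δ)/sin δ = 0.5453 and sin(fδ)/sin δ = 0.5453.
Weighted sum of the unit vectors: (0.5453)·(-0.7132,-0.0483,-0.6993) + (0.5453)·(-0.0913,0.4049,-0.9098) = (-0.4387, 0.1944, -0.8774).
Converting back: φ = atan2(z, √(x²+y²)) = -61.33°, λ = atan2(y, x) = 156.10°.

-61.33°, 156.10°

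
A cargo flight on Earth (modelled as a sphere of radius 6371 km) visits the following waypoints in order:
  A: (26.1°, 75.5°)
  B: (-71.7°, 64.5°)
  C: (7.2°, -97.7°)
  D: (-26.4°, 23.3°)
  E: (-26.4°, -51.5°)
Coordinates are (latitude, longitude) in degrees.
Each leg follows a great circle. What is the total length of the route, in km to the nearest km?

44419 km

Leg A→B: central angle 1.7122 rad, distance 10908.2 km.
Leg B→C: central angle 1.9994 rad, distance 12738.2 km.
Leg C→D: central angle 2.1100 rad, distance 13442.5 km.
Leg D→E: central angle 1.1505 rad, distance 7329.7 km.
Total: 10908.2 + 12738.2 + 13442.5 + 7329.7 ≈ 44419 km.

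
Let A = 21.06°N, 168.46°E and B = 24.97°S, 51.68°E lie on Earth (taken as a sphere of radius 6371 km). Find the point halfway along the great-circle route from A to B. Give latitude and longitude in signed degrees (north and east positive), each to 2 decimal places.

The central angle between A and B is δ = 2.1328 rad.
With f = 0.5, the slerp weights are sin((1−f)δ)/sin δ = 1.0346 and sin(fδ)/sin δ = 1.0346.
Weighted sum of the unit vectors: (1.0346)·(-0.9143,0.1867,0.3593) + (1.0346)·(0.5621,0.7112,-0.4221) = (-0.3644, 0.9290, -0.0650).
Converting back: φ = atan2(z, √(x²+y²)) = -3.73°, λ = atan2(y, x) = 111.42°.

-3.73°, 111.42°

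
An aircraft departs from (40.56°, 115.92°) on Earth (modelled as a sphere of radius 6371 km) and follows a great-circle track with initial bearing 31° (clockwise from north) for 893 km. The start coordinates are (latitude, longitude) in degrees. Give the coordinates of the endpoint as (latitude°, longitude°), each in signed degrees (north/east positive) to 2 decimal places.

47.29°, 122.01°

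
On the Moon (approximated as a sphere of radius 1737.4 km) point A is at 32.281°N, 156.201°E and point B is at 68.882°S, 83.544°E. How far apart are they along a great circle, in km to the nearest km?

With latitudes φ₁ = 32.281°, φ₂ = -68.882° and longitude difference Δλ = -72.657°:
Haversine: a = sin²(Δφ/2) + cos φ₁ cos φ₂ sin²(Δλ/2) = 0.5968 + (0.8454)(0.3603)(0.3510) = 0.70370.
Central angle c = 2·arcsin(√a) = 1.99041 rad.
Distance = R·c = 1737.4 × 1.9904 ≈ 3458 km.

3458 km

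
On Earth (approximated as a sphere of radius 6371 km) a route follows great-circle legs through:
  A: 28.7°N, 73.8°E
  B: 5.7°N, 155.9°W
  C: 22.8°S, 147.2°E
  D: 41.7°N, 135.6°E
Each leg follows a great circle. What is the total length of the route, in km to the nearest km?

27683 km

Leg A→B: central angle 2.1139 rad, distance 13467.9 km.
Leg B→C: central angle 1.0900 rad, distance 6944.6 km.
Leg C→D: central angle 1.1413 rad, distance 7270.9 km.
Total: 13467.9 + 6944.6 + 7270.9 ≈ 27683 km.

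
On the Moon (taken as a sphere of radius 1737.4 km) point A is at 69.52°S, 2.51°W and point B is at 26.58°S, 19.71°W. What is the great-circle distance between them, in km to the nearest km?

1337 km

In radians: φ₁ = -1.2134, φ₂ = -0.4639, Δλ = -17.200° = -0.3002 rad.
cos c = sin φ₁ sin φ₂ + cos φ₁ cos φ₂ cos Δλ = (-0.9368)(-0.4474) + (0.3499)(0.8943)(0.9553) = 0.71807,
so c = arccos(0.71807) = 0.76977 rad.
Distance = R·c = 1737.4 × 0.7698 ≈ 1337 km.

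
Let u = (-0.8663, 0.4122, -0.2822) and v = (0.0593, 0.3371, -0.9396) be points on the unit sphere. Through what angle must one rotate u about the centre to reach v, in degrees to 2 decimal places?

69.35°

u·v = 0.3527; |u| = 1.0000, |v| = 1.0000.
cos θ = (u·v)/(|u||v|) = 0.3527, so θ = 69.35°.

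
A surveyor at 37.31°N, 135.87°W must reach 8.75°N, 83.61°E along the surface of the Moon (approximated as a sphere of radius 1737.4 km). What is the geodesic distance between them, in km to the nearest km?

3668 km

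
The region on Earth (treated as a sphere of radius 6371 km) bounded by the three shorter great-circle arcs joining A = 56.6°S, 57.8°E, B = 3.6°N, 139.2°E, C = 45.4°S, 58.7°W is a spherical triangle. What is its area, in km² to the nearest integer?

51516015 km²

Side lengths (central angles): a = 2.3625, b = 1.1352, c = 1.5411 rad; semiperimeter s = 2.5194.
By l'Huilier's theorem, tan(E/4) = √[tan(s/2) tan((s−a)/2) tan((s−b)/2) tan((s−c)/2)], giving spherical excess E = 1.2692 rad.
Area = E·R² = 1.2692 × (6371)² ≈ 51516015 km².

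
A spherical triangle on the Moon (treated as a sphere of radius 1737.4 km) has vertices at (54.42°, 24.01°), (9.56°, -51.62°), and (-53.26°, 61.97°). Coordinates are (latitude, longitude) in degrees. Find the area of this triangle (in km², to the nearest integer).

Side lengths (central angles): a = 1.9489, b = 1.9577, c = 1.2896 rad; semiperimeter s = 2.5981.
By l'Huilier's theorem, tan(E/4) = √[tan(s/2) tan((s−a)/2) tan((s−b)/2) tan((s−c)/2)], giving spherical excess E = 2.0243 rad.
Area = E·R² = 2.0243 × (1737.4)² ≈ 6110519 km².

6110519 km²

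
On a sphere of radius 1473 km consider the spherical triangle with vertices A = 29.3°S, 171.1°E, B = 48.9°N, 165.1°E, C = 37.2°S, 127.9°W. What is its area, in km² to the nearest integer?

1708244 km²

Side lengths (central angles): a = 1.8245, b = 0.8858, c = 1.3681 rad; semiperimeter s = 2.0392.
By l'Huilier's theorem, tan(E/4) = √[tan(s/2) tan((s−a)/2) tan((s−b)/2) tan((s−c)/2)], giving spherical excess E = 0.7873 rad.
Area = E·R² = 0.7873 × (1473)² ≈ 1708244 km².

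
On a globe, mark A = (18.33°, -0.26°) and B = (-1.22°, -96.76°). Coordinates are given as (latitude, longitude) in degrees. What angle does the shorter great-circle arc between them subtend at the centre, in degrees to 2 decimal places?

With latitudes φ₁ = 18.330°, φ₂ = -1.220° and longitude difference Δλ = -96.500°:
cos c = sin φ₁ sin φ₂ + cos φ₁ cos φ₂ cos Δλ = (0.3145)(-0.0213) + (0.9493)(0.9998)(-0.1132) = -0.11413,
so c = arccos(-0.11413) = 1.68518 rad.
So the angular separation is 96.55°.

96.55°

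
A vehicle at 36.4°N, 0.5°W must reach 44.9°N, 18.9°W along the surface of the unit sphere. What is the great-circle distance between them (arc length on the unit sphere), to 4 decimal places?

0.2843

With latitudes φ₁ = 36.400°, φ₂ = 44.900° and longitude difference Δλ = -18.400°:
cos c = sin φ₁ sin φ₂ + cos φ₁ cos φ₂ cos Δλ = (0.5934)(0.7059) + (0.8049)(0.7083)(0.9489) = 0.95987,
so c = arccos(0.95987) = 0.28426 rad.
On the unit sphere the arc length equals the central angle: 0.2843.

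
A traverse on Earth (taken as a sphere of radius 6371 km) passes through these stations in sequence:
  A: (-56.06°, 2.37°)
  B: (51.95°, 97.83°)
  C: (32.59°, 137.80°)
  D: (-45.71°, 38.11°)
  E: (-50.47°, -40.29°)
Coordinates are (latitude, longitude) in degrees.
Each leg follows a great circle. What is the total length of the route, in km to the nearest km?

37484 km

Leg A→B: central angle 2.3268 rad, distance 14824.3 km.
Leg B→C: central angle 0.6056 rad, distance 3858.6 km.
Leg C→D: central angle 2.0767 rad, distance 13230.5 km.
Leg D→E: central angle 0.8744 rad, distance 5570.7 km.
Total: 14824.3 + 3858.6 + 13230.5 + 5570.7 ≈ 37484 km.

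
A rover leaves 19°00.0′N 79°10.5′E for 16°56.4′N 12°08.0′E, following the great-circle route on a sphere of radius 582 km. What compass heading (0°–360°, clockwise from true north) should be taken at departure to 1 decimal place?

279.9°

Δλ = -67.042° = -1.1701 rad.
y = sin Δλ · cos φ₂ = (-0.9208)(0.9566) = -0.8808
x = cos φ₁ sin φ₂ − sin φ₁ cos φ₂ cos Δλ = (0.9455)(0.2914) − (0.3256)(0.9566)(0.3901) = 0.1540
θ = atan2(y, x) = -80.08°; adding 360° gives 279.9°.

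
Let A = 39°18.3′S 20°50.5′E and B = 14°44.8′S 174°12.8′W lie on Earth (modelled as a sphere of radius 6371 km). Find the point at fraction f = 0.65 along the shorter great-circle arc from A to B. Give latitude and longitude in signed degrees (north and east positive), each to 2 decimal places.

-56.10°, 168.36°

The central angle between A and B is δ = 2.1668 rad.
With f = 0.65, the slerp weights are sin((1−f)δ)/sin δ = 0.8311 and sin(fδ)/sin δ = 1.1925.
Weighted sum of the unit vectors: (0.8311)·(0.7232,0.2753,-0.6334) + (1.1925)·(-0.9621,-0.0975,-0.2545) = (-0.5463, 0.1125, -0.8300).
Converting back: φ = atan2(z, √(x²+y²)) = -56.10°, λ = atan2(y, x) = 168.36°.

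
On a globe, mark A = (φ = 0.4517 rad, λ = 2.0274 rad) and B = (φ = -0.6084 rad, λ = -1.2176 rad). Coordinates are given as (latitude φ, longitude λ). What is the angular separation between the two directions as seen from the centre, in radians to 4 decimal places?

2.9614 rad

With latitudes φ₁ = 25.881°, φ₂ = -34.859° and longitude difference Δλ = 174.075°:
Haversine: a = sin²(Δφ/2) + cos φ₁ cos φ₂ sin²(Δλ/2) = 0.2556 + (0.8997)(0.8206)(0.9973) = 0.99190.
Central angle c = 2·arcsin(√a) = 2.96137 rad.
So the angular separation is 2.9614 rad.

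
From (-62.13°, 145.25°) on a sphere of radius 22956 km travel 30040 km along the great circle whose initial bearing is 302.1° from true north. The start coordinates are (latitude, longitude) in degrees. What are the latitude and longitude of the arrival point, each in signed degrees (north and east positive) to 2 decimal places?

0.62°, 90.34°

Angular distance δ = d/R = 30040/22956 = 1.30859 rad; initial bearing θ = 5.2726 rad.
sin φ₂ = sin φ₁ cos δ + cos φ₁ sin δ cos θ = (-0.8840)(0.2592) + (0.4675)(0.9658)(0.5314) = 0.0108, so φ₂ = 0.62°.
Δλ = atan2(sin θ sin δ cos φ₁, cos δ − sin φ₁ sin φ₂) = atan2(-0.3825, 0.2687) = -54.907°.
λ₂ = 145.250° − 54.907° = 90.34°.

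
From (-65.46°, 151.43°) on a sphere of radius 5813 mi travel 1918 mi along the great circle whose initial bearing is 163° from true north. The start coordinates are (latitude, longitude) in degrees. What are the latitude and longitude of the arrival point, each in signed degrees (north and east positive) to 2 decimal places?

-81.61°, -168.11°

Angular distance δ = d/R = 1918/5813 = 0.32995 rad; initial bearing θ = 2.8449 rad.
sin φ₂ = sin φ₁ cos δ + cos φ₁ sin δ cos θ = (-0.9097)(0.9461) + (0.4153)(0.3240)(-0.9563) = -0.9893, so φ₂ = -81.61°.
Δλ = atan2(sin θ sin δ cos φ₁, cos δ − sin φ₁ sin φ₂) = atan2(0.0393, 0.0461) = 40.459°.
λ₂ = 151.430° + 40.459° = 191.89° → -168.11° after wrapping to (−180°, 180°].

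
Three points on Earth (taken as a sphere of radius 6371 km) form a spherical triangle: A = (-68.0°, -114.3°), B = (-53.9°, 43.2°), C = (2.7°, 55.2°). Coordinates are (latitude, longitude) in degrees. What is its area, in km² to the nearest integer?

2640429 km²

Side lengths (central angles): a = 1.0032, b = 1.9950, c = 0.9941 rad; semiperimeter s = 1.9962.
By l'Huilier's theorem, tan(E/4) = √[tan(s/2) tan((s−a)/2) tan((s−b)/2) tan((s−c)/2)], giving spherical excess E = 0.0651 rad.
Area = E·R² = 0.0651 × (6371)² ≈ 2640429 km².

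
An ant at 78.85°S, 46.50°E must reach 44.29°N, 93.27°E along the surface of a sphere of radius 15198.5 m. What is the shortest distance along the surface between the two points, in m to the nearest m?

33471 m

Let φ₁ = -1.3762 rad, φ₂ = 0.7730 rad, and Δλ = 0.8163 rad.
cos c = sin φ₁ sin φ₂ + cos φ₁ cos φ₂ cos Δλ = (-0.9811)(0.6983) + (0.1934)(0.7158)(0.6849) = -0.59030,
so c = arccos(-0.59030) = 2.20223 rad.
Distance = R·c = 15198.5 × 2.2022 ≈ 33471 m.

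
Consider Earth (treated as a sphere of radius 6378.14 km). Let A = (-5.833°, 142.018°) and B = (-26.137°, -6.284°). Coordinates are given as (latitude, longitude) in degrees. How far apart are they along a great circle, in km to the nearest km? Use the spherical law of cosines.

15101 km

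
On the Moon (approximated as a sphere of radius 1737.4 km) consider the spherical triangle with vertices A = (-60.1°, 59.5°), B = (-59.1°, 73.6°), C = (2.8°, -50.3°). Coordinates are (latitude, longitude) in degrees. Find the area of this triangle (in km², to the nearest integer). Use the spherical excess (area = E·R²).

Side lengths (central angles): a = 1.9050, b = 1.7834, c = 0.1255 rad; semiperimeter s = 1.9069.
By l'Huilier's theorem, tan(E/4) = √[tan(s/2) tan((s−a)/2) tan((s−b)/2) tan((s−c)/2)], giving spherical excess E = 0.0411 rad.
Area = E·R² = 0.0411 × (1737.4)² ≈ 123999 km².

123999 km²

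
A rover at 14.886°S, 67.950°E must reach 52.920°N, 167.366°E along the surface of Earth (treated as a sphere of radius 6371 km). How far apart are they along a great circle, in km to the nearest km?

11951 km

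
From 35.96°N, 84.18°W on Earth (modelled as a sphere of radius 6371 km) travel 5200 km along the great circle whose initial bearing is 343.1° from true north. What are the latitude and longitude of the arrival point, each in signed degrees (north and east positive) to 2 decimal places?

75.12°, -139.76°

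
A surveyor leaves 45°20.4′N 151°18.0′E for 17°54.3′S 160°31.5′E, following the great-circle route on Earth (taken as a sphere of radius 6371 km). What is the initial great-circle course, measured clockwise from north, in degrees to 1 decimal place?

Δλ = 9.225° = 0.1610 rad.
y = sin Δλ · cos φ₂ = (0.1603)(0.9516) = 0.1525
x = cos φ₁ sin φ₂ − sin φ₁ cos φ₂ cos Δλ = (0.7029)(-0.3074) − (0.7113)(0.9516)(0.9871) = -0.8842
θ = atan2(y, x) = 170.21°, so the bearing is 170.2°.

170.2°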